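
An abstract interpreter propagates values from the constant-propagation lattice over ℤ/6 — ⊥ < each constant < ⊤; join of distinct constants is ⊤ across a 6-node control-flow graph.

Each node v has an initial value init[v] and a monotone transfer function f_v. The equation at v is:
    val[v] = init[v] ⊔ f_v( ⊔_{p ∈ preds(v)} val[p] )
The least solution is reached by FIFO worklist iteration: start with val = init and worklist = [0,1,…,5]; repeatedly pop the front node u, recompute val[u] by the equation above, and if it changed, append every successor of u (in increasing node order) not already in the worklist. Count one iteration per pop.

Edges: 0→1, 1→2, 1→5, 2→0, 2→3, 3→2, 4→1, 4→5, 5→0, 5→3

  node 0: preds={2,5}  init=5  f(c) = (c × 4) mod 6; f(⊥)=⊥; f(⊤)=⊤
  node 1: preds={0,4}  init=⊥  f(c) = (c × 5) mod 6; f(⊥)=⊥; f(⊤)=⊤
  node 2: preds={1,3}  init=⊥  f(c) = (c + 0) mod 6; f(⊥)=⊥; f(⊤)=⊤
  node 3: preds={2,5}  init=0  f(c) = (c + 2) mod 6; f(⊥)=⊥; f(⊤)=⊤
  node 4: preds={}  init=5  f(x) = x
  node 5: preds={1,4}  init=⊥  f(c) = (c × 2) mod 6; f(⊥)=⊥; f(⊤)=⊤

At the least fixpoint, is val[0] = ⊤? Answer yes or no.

Iteration log — 12 steps:
  step 1. node 0  ⊔preds=⊥  new=5  stable
  step 2. node 1  ⊔preds=5  new=1  old=⊥  +wl: 
  step 3. node 2  ⊔preds=⊤  new=⊤  old=⊥  +wl: 0
  step 4. node 3  ⊔preds=⊤  new=⊤  old=0  +wl: 2
  step 5. node 4  ⊔preds=⊥  new=5  stable
  step 6. node 5  ⊔preds=⊤  new=⊤  old=⊥  +wl: 3
  step 7. node 0  ⊔preds=⊤  new=⊤  old=5  +wl: 1
  step 8. node 2  ⊔preds=⊤  new=⊤  stable
  step 9. node 3  ⊔preds=⊤  new=⊤  stable
  step 10. node 1  ⊔preds=⊤  new=⊤  old=1  +wl: 2,5
  step 11. node 2  ⊔preds=⊤  new=⊤  stable
  step 12. node 5  ⊔preds=⊤  new=⊤  stable

Least fixpoint reached:
  node 0: ⊤
  node 1: ⊤
  node 2: ⊤
  node 3: ⊤
  node 4: 5
  node 5: ⊤

yes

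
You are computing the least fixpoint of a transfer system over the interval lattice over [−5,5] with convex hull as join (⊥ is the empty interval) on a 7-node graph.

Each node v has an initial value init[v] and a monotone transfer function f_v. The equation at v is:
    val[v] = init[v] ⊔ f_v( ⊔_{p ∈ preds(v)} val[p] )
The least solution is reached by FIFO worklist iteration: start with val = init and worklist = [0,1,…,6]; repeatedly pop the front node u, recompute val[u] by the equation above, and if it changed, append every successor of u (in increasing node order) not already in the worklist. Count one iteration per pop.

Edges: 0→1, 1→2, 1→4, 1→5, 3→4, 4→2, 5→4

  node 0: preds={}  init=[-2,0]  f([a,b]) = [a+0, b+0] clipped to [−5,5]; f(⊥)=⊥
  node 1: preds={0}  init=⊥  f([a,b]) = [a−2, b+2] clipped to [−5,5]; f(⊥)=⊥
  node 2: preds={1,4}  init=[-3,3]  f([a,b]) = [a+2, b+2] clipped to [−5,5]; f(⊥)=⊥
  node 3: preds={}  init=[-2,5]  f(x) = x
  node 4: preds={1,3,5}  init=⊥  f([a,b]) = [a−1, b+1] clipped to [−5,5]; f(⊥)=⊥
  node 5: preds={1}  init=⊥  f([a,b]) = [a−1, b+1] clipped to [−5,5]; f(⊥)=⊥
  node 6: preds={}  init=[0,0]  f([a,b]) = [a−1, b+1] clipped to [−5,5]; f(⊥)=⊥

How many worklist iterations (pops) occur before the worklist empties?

9

Worklist (9 pops):
  #1 pop 0: in=⊥ → [-2,0] (no change)
  #2 pop 1: in=[-2,0] → [-4,2] (was ⊥); enqueue []
  #3 pop 2: in=[-4,2] → [-3,4] (was [-3,3]); enqueue []
  #4 pop 3: in=⊥ → [-2,5] (no change)
  #5 pop 4: in=[-4,5] → [-5,5] (was ⊥); enqueue [2]
  #6 pop 5: in=[-4,2] → [-5,3] (was ⊥); enqueue [4]
  #7 pop 6: in=⊥ → [0,0] (no change)
  #8 pop 2: in=[-5,5] → [-3,5] (was [-3,4]); enqueue []
  #9 pop 4: in=[-5,5] → [-5,5] (no change)

Fixpoint:
  val[0] = [-2,0]
  val[1] = [-4,2]
  val[2] = [-3,5]
  val[3] = [-2,5]
  val[4] = [-5,5]
  val[5] = [-5,3]
  val[6] = [0,0]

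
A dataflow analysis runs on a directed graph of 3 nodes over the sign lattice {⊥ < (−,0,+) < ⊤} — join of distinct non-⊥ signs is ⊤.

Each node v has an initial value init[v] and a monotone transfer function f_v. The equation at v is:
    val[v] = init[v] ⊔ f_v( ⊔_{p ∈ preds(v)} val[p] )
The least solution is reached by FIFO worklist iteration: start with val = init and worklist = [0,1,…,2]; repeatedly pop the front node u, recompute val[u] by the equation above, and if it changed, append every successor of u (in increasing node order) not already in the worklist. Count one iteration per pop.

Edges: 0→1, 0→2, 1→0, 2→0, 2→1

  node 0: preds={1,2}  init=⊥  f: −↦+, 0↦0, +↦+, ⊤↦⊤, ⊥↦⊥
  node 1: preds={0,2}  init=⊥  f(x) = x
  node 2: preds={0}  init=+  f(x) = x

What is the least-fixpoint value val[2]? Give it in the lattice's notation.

Trace (4 dequeues):
  [1] u=0 | in + | out + | prev ⊥ | push {}
  [2] u=1 | in + | out + | prev ⊥ | push {0}
  [3] u=2 | in + | out + | ==
  [4] u=0 | in + | out + | ==

Converged values:
  [0] +
  [1] +
  [2] +

+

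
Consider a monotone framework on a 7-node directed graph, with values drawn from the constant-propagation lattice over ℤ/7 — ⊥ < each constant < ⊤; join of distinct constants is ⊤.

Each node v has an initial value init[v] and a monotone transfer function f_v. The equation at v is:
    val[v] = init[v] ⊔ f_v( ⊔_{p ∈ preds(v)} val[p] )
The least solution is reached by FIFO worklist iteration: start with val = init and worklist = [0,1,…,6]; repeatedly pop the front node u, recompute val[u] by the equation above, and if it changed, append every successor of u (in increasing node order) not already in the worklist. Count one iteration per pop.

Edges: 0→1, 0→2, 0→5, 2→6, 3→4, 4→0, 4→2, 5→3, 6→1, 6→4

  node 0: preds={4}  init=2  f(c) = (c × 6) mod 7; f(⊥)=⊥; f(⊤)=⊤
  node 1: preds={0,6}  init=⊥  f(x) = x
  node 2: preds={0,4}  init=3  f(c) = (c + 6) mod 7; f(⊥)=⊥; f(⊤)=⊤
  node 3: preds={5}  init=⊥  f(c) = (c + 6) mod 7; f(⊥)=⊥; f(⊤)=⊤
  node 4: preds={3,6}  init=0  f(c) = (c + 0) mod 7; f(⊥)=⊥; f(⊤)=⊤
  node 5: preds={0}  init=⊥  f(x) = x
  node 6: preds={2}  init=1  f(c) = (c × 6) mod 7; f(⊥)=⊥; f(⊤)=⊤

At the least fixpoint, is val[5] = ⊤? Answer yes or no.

yes

Iteration log — 12 steps:
  step 1. node 0  ⊔preds=0  new=⊤  old=2  +wl: 
  step 2. node 1  ⊔preds=⊤  new=⊤  old=⊥  +wl: 
  step 3. node 2  ⊔preds=⊤  new=⊤  old=3  +wl: 
  step 4. node 3  ⊔preds=⊥  new=⊥  stable
  step 5. node 4  ⊔preds=1  new=⊤  old=0  +wl: 0,2
  step 6. node 5  ⊔preds=⊤  new=⊤  old=⊥  +wl: 3
  step 7. node 6  ⊔preds=⊤  new=⊤  old=1  +wl: 1,4
  step 8. node 0  ⊔preds=⊤  new=⊤  stable
  step 9. node 2  ⊔preds=⊤  new=⊤  stable
  step 10. node 3  ⊔preds=⊤  new=⊤  old=⊥  +wl: 
  step 11. node 1  ⊔preds=⊤  new=⊤  stable
  step 12. node 4  ⊔preds=⊤  new=⊤  stable

Least fixpoint reached:
  node 0: ⊤
  node 1: ⊤
  node 2: ⊤
  node 3: ⊤
  node 4: ⊤
  node 5: ⊤
  node 6: ⊤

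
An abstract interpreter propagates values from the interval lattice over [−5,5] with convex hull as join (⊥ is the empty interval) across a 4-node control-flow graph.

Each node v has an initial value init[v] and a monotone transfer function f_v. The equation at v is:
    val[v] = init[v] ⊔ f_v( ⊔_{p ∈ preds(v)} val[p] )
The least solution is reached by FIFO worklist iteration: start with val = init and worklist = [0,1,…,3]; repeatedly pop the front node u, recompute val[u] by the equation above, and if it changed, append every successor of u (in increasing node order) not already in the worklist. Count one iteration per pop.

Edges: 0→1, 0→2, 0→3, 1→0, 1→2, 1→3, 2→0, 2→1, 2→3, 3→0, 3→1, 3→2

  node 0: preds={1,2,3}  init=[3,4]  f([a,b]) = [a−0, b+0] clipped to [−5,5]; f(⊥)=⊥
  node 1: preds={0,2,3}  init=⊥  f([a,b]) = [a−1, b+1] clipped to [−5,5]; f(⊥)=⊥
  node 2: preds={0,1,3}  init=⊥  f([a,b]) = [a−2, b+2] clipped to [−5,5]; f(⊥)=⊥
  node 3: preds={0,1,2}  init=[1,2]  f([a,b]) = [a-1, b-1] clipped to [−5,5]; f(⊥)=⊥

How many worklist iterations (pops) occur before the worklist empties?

Worklist (13 pops):
  #1 pop 0: in=[1,2] → [1,4] (was [3,4]); enqueue []
  #2 pop 1: in=[1,4] → [0,5] (was ⊥); enqueue [0]
  #3 pop 2: in=[0,5] → [-2,5] (was ⊥); enqueue [1]
  #4 pop 3: in=[-2,5] → [-3,4] (was [1,2]); enqueue [2]
  #5 pop 0: in=[-3,5] → [-3,5] (was [1,4]); enqueue [3]
  #6 pop 1: in=[-3,5] → [-4,5] (was [0,5]); enqueue [0]
  #7 pop 2: in=[-4,5] → [-5,5] (was [-2,5]); enqueue [1]
  #8 pop 3: in=[-5,5] → [-5,4] (was [-3,4]); enqueue [2]
  #9 pop 0: in=[-5,5] → [-5,5] (was [-3,5]); enqueue [3]
  #10 pop 1: in=[-5,5] → [-5,5] (was [-4,5]); enqueue [0]
  #11 pop 2: in=[-5,5] → [-5,5] (no change)
  #12 pop 3: in=[-5,5] → [-5,4] (no change)
  #13 pop 0: in=[-5,5] → [-5,5] (no change)

Fixpoint:
  val[0] = [-5,5]
  val[1] = [-5,5]
  val[2] = [-5,5]
  val[3] = [-5,4]

13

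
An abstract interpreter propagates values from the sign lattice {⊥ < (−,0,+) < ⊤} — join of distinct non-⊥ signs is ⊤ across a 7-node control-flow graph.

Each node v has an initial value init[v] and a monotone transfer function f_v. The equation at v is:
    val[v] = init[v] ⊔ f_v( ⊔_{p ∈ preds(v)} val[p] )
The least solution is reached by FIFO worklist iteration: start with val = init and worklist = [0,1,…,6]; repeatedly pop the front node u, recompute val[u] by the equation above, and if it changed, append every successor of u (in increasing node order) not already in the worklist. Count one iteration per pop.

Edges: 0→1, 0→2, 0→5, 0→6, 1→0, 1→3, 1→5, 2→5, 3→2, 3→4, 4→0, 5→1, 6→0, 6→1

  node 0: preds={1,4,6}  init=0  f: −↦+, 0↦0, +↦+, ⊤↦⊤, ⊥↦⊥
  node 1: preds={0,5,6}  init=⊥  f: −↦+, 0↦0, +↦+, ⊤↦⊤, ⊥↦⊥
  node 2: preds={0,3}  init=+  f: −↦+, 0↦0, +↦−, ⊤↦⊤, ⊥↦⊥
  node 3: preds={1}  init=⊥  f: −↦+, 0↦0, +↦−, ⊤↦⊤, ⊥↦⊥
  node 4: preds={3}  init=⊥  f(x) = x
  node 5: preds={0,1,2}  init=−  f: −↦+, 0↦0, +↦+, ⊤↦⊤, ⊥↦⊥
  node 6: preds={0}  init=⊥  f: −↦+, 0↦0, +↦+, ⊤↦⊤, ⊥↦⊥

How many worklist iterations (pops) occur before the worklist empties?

14

Trace (14 dequeues):
  [1] u=0 | in ⊥ | out 0 | ==
  [2] u=1 | in ⊤ | out ⊤ | prev ⊥ | push {0}
  [3] u=2 | in 0 | out ⊤ | prev + | push {}
  [4] u=3 | in ⊤ | out ⊤ | prev ⊥ | push {2}
  [5] u=4 | in ⊤ | out ⊤ | prev ⊥ | push {}
  [6] u=5 | in ⊤ | out ⊤ | prev − | push {1}
  [7] u=6 | in 0 | out 0 | prev ⊥ | push {}
  [8] u=0 | in ⊤ | out ⊤ | prev 0 | push {5,6}
  [9] u=2 | in ⊤ | out ⊤ | ==
  [10] u=1 | in ⊤ | out ⊤ | ==
  [11] u=5 | in ⊤ | out ⊤ | ==
  [12] u=6 | in ⊤ | out ⊤ | prev 0 | push {0,1}
  [13] u=0 | in ⊤ | out ⊤ | ==
  [14] u=1 | in ⊤ | out ⊤ | ==

Converged values:
  [0] ⊤
  [1] ⊤
  [2] ⊤
  [3] ⊤
  [4] ⊤
  [5] ⊤
  [6] ⊤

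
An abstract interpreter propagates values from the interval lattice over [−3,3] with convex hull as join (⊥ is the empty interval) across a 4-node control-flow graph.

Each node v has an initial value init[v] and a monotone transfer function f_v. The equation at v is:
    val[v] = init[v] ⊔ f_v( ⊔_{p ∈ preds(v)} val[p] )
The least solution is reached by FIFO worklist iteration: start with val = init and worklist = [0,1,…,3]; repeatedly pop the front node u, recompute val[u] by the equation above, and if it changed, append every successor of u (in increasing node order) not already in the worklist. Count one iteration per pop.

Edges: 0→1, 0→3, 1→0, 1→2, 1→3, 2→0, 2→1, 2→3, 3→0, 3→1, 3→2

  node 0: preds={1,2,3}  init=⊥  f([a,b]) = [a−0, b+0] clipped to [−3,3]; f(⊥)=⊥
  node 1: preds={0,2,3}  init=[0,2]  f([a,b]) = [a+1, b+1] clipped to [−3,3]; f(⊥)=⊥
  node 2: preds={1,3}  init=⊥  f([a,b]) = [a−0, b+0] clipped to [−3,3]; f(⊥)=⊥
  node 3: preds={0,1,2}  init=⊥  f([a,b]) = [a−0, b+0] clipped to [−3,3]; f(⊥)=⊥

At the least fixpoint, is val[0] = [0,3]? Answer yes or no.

Worklist (8 pops):
  #1 pop 0: in=[0,2] → [0,2] (was ⊥); enqueue []
  #2 pop 1: in=[0,2] → [0,3] (was [0,2]); enqueue [0]
  #3 pop 2: in=[0,3] → [0,3] (was ⊥); enqueue [1]
  #4 pop 3: in=[0,3] → [0,3] (was ⊥); enqueue [2]
  #5 pop 0: in=[0,3] → [0,3] (was [0,2]); enqueue [3]
  #6 pop 1: in=[0,3] → [0,3] (no change)
  #7 pop 2: in=[0,3] → [0,3] (no change)
  #8 pop 3: in=[0,3] → [0,3] (no change)

Fixpoint:
  val[0] = [0,3]
  val[1] = [0,3]
  val[2] = [0,3]
  val[3] = [0,3]

yes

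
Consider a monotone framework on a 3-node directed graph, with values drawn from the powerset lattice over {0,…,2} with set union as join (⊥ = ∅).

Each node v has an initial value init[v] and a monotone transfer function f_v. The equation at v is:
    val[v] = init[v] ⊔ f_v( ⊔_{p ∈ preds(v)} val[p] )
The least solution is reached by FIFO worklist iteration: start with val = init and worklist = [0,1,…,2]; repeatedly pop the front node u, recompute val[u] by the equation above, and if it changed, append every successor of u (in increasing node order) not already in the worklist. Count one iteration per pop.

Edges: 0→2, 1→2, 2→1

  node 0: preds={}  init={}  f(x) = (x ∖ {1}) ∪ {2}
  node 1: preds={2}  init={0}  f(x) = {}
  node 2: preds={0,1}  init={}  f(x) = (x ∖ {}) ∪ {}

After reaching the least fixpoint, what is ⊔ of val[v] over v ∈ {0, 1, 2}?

Trace (4 dequeues):
  [1] u=0 | in {} | out {2} | prev {} | push {}
  [2] u=1 | in {} | out {0} | ==
  [3] u=2 | in {0,2} | out {0,2} | prev {} | push {1}
  [4] u=1 | in {0,2} | out {0} | ==

Converged values:
  [0] {2}
  [1] {0}
  [2] {0,2}

{0,2}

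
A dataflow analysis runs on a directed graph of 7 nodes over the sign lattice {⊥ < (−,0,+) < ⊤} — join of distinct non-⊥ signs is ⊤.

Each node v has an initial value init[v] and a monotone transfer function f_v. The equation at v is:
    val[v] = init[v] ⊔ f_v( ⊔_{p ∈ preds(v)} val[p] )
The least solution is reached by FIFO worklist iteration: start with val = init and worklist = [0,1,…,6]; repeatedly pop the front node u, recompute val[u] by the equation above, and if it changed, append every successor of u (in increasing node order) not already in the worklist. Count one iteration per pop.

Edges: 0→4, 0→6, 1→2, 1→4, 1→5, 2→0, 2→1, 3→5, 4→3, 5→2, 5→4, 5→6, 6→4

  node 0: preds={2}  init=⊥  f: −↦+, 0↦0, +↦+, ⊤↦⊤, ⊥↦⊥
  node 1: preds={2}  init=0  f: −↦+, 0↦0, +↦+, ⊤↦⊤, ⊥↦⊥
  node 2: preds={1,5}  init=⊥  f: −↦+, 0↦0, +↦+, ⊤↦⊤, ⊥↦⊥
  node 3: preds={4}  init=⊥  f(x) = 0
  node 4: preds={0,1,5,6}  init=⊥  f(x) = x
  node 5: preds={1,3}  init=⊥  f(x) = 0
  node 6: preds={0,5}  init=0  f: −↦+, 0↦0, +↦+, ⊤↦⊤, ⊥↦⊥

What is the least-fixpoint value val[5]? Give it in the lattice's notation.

0

Worklist (13 pops):
  #1 pop 0: in=⊥ → ⊥ (no change)
  #2 pop 1: in=⊥ → 0 (no change)
  #3 pop 2: in=0 → 0 (was ⊥); enqueue [0,1]
  #4 pop 3: in=⊥ → 0 (was ⊥); enqueue []
  #5 pop 4: in=0 → 0 (was ⊥); enqueue [3]
  #6 pop 5: in=0 → 0 (was ⊥); enqueue [2,4]
  #7 pop 6: in=0 → 0 (no change)
  #8 pop 0: in=0 → 0 (was ⊥); enqueue [6]
  #9 pop 1: in=0 → 0 (no change)
  #10 pop 3: in=0 → 0 (no change)
  #11 pop 2: in=0 → 0 (no change)
  #12 pop 4: in=0 → 0 (no change)
  #13 pop 6: in=0 → 0 (no change)

Fixpoint:
  val[0] = 0
  val[1] = 0
  val[2] = 0
  val[3] = 0
  val[4] = 0
  val[5] = 0
  val[6] = 0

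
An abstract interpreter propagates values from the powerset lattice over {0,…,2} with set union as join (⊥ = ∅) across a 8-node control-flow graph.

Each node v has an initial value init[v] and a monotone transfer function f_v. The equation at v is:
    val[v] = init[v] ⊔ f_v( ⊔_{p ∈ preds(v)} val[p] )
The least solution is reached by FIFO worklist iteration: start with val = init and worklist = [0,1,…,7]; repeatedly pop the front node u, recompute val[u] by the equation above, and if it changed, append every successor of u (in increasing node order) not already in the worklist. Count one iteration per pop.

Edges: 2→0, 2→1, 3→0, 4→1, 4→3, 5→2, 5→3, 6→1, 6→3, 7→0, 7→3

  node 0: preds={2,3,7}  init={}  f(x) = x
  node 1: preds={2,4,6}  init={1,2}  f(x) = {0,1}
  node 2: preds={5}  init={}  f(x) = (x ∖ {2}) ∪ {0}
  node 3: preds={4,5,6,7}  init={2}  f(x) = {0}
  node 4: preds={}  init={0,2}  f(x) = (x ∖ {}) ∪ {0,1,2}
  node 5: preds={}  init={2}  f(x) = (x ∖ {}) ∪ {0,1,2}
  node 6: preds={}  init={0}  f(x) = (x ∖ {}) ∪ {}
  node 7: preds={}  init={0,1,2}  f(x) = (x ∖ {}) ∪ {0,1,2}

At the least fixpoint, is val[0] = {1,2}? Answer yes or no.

no

Trace (14 dequeues):
  [1] u=0 | in {0,1,2} | out {0,1,2} | prev {} | push {}
  [2] u=1 | in {0,2} | out {0,1,2} | prev {1,2} | push {}
  [3] u=2 | in {2} | out {0} | prev {} | push {0,1}
  [4] u=3 | in {0,1,2} | out {0,2} | prev {2} | push {}
  [5] u=4 | in {} | out {0,1,2} | prev {0,2} | push {3}
  [6] u=5 | in {} | out {0,1,2} | prev {2} | push {2}
  [7] u=6 | in {} | out {0} | ==
  [8] u=7 | in {} | out {0,1,2} | ==
  [9] u=0 | in {0,1,2} | out {0,1,2} | ==
  [10] u=1 | in {0,1,2} | out {0,1,2} | ==
  [11] u=3 | in {0,1,2} | out {0,2} | ==
  [12] u=2 | in {0,1,2} | out {0,1} | prev {0} | push {0,1}
  [13] u=0 | in {0,1,2} | out {0,1,2} | ==
  [14] u=1 | in {0,1,2} | out {0,1,2} | ==

Converged values:
  [0] {0,1,2}
  [1] {0,1,2}
  [2] {0,1}
  [3] {0,2}
  [4] {0,1,2}
  [5] {0,1,2}
  [6] {0}
  [7] {0,1,2}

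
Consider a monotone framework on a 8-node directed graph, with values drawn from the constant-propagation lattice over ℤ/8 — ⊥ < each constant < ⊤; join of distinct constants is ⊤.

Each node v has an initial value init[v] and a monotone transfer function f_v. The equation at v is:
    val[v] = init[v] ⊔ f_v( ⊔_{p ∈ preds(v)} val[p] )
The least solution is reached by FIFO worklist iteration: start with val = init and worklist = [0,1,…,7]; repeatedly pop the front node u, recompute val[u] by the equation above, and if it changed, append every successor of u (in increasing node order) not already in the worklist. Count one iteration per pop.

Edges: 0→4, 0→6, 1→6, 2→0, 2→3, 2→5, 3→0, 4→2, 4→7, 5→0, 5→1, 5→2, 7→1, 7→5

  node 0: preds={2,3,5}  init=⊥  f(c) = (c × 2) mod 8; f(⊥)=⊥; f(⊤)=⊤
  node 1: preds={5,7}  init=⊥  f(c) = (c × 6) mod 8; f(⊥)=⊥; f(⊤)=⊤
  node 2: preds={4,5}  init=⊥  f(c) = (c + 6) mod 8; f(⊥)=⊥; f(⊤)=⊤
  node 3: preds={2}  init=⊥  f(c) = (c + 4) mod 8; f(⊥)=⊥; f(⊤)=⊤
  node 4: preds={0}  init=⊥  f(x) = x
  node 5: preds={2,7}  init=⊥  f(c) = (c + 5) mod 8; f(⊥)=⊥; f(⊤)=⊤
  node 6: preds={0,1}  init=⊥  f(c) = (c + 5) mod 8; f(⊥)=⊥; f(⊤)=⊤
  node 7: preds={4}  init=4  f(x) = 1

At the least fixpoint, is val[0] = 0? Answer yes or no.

no

Trace (27 dequeues):
  [1] u=0 | in ⊥ | out ⊥ | ==
  [2] u=1 | in 4 | out 0 | prev ⊥ | push {}
  [3] u=2 | in ⊥ | out ⊥ | ==
  [4] u=3 | in ⊥ | out ⊥ | ==
  [5] u=4 | in ⊥ | out ⊥ | ==
  [6] u=5 | in 4 | out 1 | prev ⊥ | push {0,1,2}
  [7] u=6 | in 0 | out 5 | prev ⊥ | push {}
  [8] u=7 | in ⊥ | out ⊤ | prev 4 | push {5}
  [9] u=0 | in 1 | out 2 | prev ⊥ | push {4,6}
  [10] u=1 | in ⊤ | out ⊤ | prev 0 | push {}
  [11] u=2 | in 1 | out 7 | prev ⊥ | push {0,3}
  [12] u=5 | in ⊤ | out ⊤ | prev 1 | push {1,2}
  [13] u=4 | in 2 | out 2 | prev ⊥ | push {7}
  [14] u=6 | in ⊤ | out ⊤ | prev 5 | push {}
  [15] u=0 | in ⊤ | out ⊤ | prev 2 | push {4,6}
  [16] u=3 | in 7 | out 3 | prev ⊥ | push {0}
  [17] u=1 | in ⊤ | out ⊤ | ==
  [18] u=2 | in ⊤ | out ⊤ | prev 7 | push {3,5}
  [19] u=7 | in 2 | out ⊤ | ==
  [20] u=4 | in ⊤ | out ⊤ | prev 2 | push {2,7}
  [21] u=6 | in ⊤ | out ⊤ | ==
  [22] u=0 | in ⊤ | out ⊤ | ==
  [23] u=3 | in ⊤ | out ⊤ | prev 3 | push {0}
  [24] u=5 | in ⊤ | out ⊤ | ==
  [25] u=2 | in ⊤ | out ⊤ | ==
  [26] u=7 | in ⊤ | out ⊤ | ==
  [27] u=0 | in ⊤ | out ⊤ | ==

Converged values:
  [0] ⊤
  [1] ⊤
  [2] ⊤
  [3] ⊤
  [4] ⊤
  [5] ⊤
  [6] ⊤
  [7] ⊤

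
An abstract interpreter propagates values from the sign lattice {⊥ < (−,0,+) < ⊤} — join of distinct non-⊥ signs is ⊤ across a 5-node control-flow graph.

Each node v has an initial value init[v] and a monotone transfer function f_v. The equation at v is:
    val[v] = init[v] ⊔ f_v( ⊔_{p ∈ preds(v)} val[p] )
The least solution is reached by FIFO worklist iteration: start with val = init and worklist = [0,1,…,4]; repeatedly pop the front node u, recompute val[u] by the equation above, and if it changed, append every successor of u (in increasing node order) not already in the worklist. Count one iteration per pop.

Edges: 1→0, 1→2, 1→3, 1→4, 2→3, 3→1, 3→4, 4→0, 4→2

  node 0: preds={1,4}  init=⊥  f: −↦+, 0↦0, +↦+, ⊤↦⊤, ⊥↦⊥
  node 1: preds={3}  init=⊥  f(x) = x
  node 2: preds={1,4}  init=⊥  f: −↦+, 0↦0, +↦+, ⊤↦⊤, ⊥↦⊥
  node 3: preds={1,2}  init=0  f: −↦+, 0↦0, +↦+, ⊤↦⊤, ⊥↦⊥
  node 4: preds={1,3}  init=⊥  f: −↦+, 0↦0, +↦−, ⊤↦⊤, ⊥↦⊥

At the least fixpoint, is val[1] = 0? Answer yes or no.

yes

Worklist (7 pops):
  #1 pop 0: in=⊥ → ⊥ (no change)
  #2 pop 1: in=0 → 0 (was ⊥); enqueue [0]
  #3 pop 2: in=0 → 0 (was ⊥); enqueue []
  #4 pop 3: in=0 → 0 (no change)
  #5 pop 4: in=0 → 0 (was ⊥); enqueue [2]
  #6 pop 0: in=0 → 0 (was ⊥); enqueue []
  #7 pop 2: in=0 → 0 (no change)

Fixpoint:
  val[0] = 0
  val[1] = 0
  val[2] = 0
  val[3] = 0
  val[4] = 0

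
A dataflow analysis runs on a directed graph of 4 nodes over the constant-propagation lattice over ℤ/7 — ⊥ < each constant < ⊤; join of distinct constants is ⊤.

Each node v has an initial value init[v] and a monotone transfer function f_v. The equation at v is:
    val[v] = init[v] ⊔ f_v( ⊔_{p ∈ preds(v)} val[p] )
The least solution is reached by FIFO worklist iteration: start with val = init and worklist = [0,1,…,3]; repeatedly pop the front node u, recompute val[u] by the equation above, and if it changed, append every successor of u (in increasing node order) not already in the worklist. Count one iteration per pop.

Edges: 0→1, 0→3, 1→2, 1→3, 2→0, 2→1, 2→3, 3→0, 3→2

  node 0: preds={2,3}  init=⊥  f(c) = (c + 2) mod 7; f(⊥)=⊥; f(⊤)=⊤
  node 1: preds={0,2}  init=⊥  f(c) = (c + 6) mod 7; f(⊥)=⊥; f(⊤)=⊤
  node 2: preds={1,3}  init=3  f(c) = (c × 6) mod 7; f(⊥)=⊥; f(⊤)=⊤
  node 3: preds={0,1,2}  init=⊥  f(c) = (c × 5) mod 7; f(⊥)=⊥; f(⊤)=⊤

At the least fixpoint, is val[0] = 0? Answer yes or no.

Worklist (8 pops):
  #1 pop 0: in=3 → 5 (was ⊥); enqueue []
  #2 pop 1: in=⊤ → ⊤ (was ⊥); enqueue []
  #3 pop 2: in=⊤ → ⊤ (was 3); enqueue [0,1]
  #4 pop 3: in=⊤ → ⊤ (was ⊥); enqueue [2]
  #5 pop 0: in=⊤ → ⊤ (was 5); enqueue [3]
  #6 pop 1: in=⊤ → ⊤ (no change)
  #7 pop 2: in=⊤ → ⊤ (no change)
  #8 pop 3: in=⊤ → ⊤ (no change)

Fixpoint:
  val[0] = ⊤
  val[1] = ⊤
  val[2] = ⊤
  val[3] = ⊤

no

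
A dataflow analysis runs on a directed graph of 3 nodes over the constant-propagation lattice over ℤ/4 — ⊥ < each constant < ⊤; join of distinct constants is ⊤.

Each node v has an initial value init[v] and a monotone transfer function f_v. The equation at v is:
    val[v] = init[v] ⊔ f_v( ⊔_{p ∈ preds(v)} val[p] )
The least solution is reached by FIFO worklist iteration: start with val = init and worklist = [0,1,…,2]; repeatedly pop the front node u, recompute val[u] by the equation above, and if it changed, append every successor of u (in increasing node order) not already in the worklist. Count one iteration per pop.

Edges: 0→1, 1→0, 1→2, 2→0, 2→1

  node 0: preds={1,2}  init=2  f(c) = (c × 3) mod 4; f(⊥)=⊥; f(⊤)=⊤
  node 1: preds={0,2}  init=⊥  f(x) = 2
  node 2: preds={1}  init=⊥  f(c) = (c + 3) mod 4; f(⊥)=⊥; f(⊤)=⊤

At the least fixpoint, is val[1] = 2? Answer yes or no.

Iteration log — 5 steps:
  step 1. node 0  ⊔preds=⊥  new=2  stable
  step 2. node 1  ⊔preds=2  new=2  old=⊥  +wl: 0
  step 3. node 2  ⊔preds=2  new=1  old=⊥  +wl: 1
  step 4. node 0  ⊔preds=⊤  new=⊤  old=2  +wl: 
  step 5. node 1  ⊔preds=⊤  new=2  stable

Least fixpoint reached:
  node 0: ⊤
  node 1: 2
  node 2: 1

yes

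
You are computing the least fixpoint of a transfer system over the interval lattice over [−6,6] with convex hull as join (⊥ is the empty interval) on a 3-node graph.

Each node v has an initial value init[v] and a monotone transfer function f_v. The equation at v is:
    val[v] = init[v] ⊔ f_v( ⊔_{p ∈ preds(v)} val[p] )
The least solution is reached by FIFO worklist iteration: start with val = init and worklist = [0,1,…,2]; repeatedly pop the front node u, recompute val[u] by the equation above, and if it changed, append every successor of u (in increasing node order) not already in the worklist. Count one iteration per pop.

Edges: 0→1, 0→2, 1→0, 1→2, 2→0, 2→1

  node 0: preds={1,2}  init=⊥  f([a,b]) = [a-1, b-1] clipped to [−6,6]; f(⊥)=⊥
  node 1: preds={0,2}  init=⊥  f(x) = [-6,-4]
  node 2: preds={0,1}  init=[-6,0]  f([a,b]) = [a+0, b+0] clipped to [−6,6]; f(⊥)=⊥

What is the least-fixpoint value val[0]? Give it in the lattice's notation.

Iteration log — 4 steps:
  step 1. node 0  ⊔preds=[-6,0]  new=[-6,-1]  old=⊥  +wl: 
  step 2. node 1  ⊔preds=[-6,0]  new=[-6,-4]  old=⊥  +wl: 0
  step 3. node 2  ⊔preds=[-6,-1]  new=[-6,0]  stable
  step 4. node 0  ⊔preds=[-6,0]  new=[-6,-1]  stable

Least fixpoint reached:
  node 0: [-6,-1]
  node 1: [-6,-4]
  node 2: [-6,0]

[-6,-1]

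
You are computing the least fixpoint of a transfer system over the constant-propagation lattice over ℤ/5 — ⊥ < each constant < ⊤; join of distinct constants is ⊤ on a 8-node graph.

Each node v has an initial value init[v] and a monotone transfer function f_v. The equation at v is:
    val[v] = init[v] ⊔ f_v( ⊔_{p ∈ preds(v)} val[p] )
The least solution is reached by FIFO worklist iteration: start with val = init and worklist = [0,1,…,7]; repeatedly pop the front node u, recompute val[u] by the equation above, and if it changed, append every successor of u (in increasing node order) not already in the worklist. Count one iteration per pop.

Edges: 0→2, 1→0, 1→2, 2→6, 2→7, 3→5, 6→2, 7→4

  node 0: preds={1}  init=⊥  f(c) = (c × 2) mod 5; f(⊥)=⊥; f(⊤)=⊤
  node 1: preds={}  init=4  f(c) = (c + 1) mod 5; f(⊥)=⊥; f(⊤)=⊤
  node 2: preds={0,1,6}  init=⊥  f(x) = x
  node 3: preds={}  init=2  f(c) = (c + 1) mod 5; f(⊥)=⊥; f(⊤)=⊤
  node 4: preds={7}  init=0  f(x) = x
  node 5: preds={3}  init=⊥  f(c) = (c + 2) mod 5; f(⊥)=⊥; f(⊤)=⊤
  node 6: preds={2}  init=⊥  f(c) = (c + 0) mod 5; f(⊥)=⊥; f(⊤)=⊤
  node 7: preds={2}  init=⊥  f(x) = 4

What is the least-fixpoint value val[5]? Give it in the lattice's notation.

4

Iteration log — 10 steps:
  step 1. node 0  ⊔preds=4  new=3  old=⊥  +wl: 
  step 2. node 1  ⊔preds=⊥  new=4  stable
  step 3. node 2  ⊔preds=⊤  new=⊤  old=⊥  +wl: 
  step 4. node 3  ⊔preds=⊥  new=2  stable
  step 5. node 4  ⊔preds=⊥  new=0  stable
  step 6. node 5  ⊔preds=2  new=4  old=⊥  +wl: 
  step 7. node 6  ⊔preds=⊤  new=⊤  old=⊥  +wl: 2
  step 8. node 7  ⊔preds=⊤  new=4  old=⊥  +wl: 4
  step 9. node 2  ⊔preds=⊤  new=⊤  stable
  step 10. node 4  ⊔preds=4  new=⊤  old=0  +wl: 

Least fixpoint reached:
  node 0: 3
  node 1: 4
  node 2: ⊤
  node 3: 2
  node 4: ⊤
  node 5: 4
  node 6: ⊤
  node 7: 4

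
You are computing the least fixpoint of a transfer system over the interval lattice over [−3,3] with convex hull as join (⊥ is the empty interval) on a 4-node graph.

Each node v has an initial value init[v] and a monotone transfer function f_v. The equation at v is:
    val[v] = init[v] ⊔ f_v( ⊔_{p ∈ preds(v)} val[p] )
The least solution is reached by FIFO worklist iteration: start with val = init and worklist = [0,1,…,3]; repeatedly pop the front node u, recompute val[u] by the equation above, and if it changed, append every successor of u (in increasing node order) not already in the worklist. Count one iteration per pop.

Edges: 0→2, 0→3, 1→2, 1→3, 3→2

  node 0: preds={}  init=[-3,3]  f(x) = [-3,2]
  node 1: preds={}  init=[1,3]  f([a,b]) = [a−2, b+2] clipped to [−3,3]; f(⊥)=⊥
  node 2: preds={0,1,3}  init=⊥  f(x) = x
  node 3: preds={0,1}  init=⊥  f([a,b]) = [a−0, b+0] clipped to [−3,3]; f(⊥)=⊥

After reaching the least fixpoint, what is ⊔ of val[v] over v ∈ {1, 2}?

Worklist (5 pops):
  #1 pop 0: in=⊥ → [-3,3] (no change)
  #2 pop 1: in=⊥ → [1,3] (no change)
  #3 pop 2: in=[-3,3] → [-3,3] (was ⊥); enqueue []
  #4 pop 3: in=[-3,3] → [-3,3] (was ⊥); enqueue [2]
  #5 pop 2: in=[-3,3] → [-3,3] (no change)

Fixpoint:
  val[0] = [-3,3]
  val[1] = [1,3]
  val[2] = [-3,3]
  val[3] = [-3,3]

[-3,3]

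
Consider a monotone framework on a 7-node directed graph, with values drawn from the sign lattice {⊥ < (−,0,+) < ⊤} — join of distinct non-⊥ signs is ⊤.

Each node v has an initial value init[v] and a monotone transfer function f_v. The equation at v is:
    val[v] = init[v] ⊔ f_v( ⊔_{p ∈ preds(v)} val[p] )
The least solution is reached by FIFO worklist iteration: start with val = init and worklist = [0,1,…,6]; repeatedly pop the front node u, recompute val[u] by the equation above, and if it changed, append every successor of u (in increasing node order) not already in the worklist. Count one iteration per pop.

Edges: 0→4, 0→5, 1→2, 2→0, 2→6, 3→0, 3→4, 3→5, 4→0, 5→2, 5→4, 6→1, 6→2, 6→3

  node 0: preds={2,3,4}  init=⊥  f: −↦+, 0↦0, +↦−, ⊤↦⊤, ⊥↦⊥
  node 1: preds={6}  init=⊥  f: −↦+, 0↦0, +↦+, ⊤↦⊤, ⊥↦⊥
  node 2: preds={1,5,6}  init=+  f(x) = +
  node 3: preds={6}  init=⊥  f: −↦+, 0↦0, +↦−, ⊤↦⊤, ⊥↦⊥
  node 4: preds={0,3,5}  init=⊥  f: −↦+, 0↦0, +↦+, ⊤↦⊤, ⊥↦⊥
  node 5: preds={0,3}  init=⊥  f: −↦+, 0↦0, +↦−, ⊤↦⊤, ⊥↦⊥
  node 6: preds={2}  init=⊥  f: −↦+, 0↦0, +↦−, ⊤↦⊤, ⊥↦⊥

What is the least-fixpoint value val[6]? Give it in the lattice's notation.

Trace (18 dequeues):
  [1] u=0 | in + | out − | prev ⊥ | push {}
  [2] u=1 | in ⊥ | out ⊥ | ==
  [3] u=2 | in ⊥ | out + | ==
  [4] u=3 | in ⊥ | out ⊥ | ==
  [5] u=4 | in − | out + | prev ⊥ | push {0}
  [6] u=5 | in − | out + | prev ⊥ | push {2,4}
  [7] u=6 | in + | out − | prev ⊥ | push {1,3}
  [8] u=0 | in + | out − | ==
  [9] u=2 | in ⊤ | out + | ==
  [10] u=4 | in ⊤ | out ⊤ | prev + | push {0}
  [11] u=1 | in − | out + | prev ⊥ | push {2}
  [12] u=3 | in − | out + | prev ⊥ | push {4,5}
  [13] u=0 | in ⊤ | out ⊤ | prev − | push {}
  [14] u=2 | in ⊤ | out + | ==
  [15] u=4 | in ⊤ | out ⊤ | ==
  [16] u=5 | in ⊤ | out ⊤ | prev + | push {2,4}
  [17] u=2 | in ⊤ | out + | ==
  [18] u=4 | in ⊤ | out ⊤ | ==

Converged values:
  [0] ⊤
  [1] +
  [2] +
  [3] +
  [4] ⊤
  [5] ⊤
  [6] −

−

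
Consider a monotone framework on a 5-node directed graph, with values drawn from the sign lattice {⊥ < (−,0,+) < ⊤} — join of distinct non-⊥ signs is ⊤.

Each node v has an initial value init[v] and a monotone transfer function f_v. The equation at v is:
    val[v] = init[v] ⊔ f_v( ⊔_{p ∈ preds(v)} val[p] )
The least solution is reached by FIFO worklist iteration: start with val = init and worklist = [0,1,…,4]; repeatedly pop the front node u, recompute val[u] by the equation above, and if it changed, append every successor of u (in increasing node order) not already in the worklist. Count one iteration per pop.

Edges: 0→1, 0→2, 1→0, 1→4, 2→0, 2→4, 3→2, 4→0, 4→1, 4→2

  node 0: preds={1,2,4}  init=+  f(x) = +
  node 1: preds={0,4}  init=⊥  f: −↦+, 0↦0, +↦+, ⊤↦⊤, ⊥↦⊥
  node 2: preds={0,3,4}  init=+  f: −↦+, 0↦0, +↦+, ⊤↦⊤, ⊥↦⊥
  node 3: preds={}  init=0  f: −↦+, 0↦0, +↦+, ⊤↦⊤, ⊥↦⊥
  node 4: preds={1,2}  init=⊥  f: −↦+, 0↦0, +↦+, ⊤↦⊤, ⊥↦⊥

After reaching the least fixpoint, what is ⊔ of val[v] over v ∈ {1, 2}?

⊤

Iteration log — 10 steps:
  step 1. node 0  ⊔preds=+  new=+  stable
  step 2. node 1  ⊔preds=+  new=+  old=⊥  +wl: 0
  step 3. node 2  ⊔preds=⊤  new=⊤  old=+  +wl: 
  step 4. node 3  ⊔preds=⊥  new=0  stable
  step 5. node 4  ⊔preds=⊤  new=⊤  old=⊥  +wl: 1,2
  step 6. node 0  ⊔preds=⊤  new=+  stable
  step 7. node 1  ⊔preds=⊤  new=⊤  old=+  +wl: 0,4
  step 8. node 2  ⊔preds=⊤  new=⊤  stable
  step 9. node 0  ⊔preds=⊤  new=+  stable
  step 10. node 4  ⊔preds=⊤  new=⊤  stable

Least fixpoint reached:
  node 0: +
  node 1: ⊤
  node 2: ⊤
  node 3: 0
  node 4: ⊤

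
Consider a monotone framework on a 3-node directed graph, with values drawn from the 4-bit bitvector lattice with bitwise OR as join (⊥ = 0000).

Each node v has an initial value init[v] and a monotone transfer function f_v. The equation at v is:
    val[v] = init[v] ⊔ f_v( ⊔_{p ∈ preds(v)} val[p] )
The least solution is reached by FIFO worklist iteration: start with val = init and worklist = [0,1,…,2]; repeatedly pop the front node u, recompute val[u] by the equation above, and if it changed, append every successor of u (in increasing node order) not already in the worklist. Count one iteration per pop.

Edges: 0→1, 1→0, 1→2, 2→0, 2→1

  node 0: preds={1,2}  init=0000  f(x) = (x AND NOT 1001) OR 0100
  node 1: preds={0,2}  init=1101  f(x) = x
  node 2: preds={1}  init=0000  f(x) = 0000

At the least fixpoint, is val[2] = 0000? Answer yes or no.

yes

Worklist (3 pops):
  #1 pop 0: in=1101 → 0100 (was 0000); enqueue []
  #2 pop 1: in=0100 → 1101 (no change)
  #3 pop 2: in=1101 → 0000 (no change)

Fixpoint:
  val[0] = 0100
  val[1] = 1101
  val[2] = 0000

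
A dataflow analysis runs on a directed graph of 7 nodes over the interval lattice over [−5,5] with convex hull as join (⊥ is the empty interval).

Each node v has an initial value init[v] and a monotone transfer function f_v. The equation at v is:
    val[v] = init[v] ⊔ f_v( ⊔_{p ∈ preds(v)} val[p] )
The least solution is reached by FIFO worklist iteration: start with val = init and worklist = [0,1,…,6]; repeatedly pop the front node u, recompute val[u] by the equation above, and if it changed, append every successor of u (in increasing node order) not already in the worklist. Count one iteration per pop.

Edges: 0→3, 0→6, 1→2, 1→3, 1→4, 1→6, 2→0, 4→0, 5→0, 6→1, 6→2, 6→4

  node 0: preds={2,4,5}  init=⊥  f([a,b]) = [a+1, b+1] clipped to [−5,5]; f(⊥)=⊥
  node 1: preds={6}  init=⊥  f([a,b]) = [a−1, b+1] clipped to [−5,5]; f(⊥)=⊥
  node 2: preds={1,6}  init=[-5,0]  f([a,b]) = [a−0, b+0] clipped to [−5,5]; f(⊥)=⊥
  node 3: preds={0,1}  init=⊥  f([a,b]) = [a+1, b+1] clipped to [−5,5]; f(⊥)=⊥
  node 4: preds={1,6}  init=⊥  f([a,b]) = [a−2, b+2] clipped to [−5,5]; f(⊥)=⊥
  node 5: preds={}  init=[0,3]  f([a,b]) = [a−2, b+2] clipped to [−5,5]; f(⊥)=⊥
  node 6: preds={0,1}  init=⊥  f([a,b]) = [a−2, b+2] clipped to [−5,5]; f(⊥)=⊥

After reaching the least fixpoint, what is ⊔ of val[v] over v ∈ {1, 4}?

[-5,5]

Iteration log — 15 steps:
  step 1. node 0  ⊔preds=[-5,3]  new=[-4,4]  old=⊥  +wl: 
  step 2. node 1  ⊔preds=⊥  new=⊥  stable
  step 3. node 2  ⊔preds=⊥  new=[-5,0]  stable
  step 4. node 3  ⊔preds=[-4,4]  new=[-3,5]  old=⊥  +wl: 
  step 5. node 4  ⊔preds=⊥  new=⊥  stable
  step 6. node 5  ⊔preds=⊥  new=[0,3]  stable
  step 7. node 6  ⊔preds=[-4,4]  new=[-5,5]  old=⊥  +wl: 1,2,4
  step 8. node 1  ⊔preds=[-5,5]  new=[-5,5]  old=⊥  +wl: 3,6
  step 9. node 2  ⊔preds=[-5,5]  new=[-5,5]  old=[-5,0]  +wl: 0
  step 10. node 4  ⊔preds=[-5,5]  new=[-5,5]  old=⊥  +wl: 
  step 11. node 3  ⊔preds=[-5,5]  new=[-4,5]  old=[-3,5]  +wl: 
  step 12. node 6  ⊔preds=[-5,5]  new=[-5,5]  stable
  step 13. node 0  ⊔preds=[-5,5]  new=[-4,5]  old=[-4,4]  +wl: 3,6
  step 14. node 3  ⊔preds=[-5,5]  new=[-4,5]  stable
  step 15. node 6  ⊔preds=[-5,5]  new=[-5,5]  stable

Least fixpoint reached:
  node 0: [-4,5]
  node 1: [-5,5]
  node 2: [-5,5]
  node 3: [-4,5]
  node 4: [-5,5]
  node 5: [0,3]
  node 6: [-5,5]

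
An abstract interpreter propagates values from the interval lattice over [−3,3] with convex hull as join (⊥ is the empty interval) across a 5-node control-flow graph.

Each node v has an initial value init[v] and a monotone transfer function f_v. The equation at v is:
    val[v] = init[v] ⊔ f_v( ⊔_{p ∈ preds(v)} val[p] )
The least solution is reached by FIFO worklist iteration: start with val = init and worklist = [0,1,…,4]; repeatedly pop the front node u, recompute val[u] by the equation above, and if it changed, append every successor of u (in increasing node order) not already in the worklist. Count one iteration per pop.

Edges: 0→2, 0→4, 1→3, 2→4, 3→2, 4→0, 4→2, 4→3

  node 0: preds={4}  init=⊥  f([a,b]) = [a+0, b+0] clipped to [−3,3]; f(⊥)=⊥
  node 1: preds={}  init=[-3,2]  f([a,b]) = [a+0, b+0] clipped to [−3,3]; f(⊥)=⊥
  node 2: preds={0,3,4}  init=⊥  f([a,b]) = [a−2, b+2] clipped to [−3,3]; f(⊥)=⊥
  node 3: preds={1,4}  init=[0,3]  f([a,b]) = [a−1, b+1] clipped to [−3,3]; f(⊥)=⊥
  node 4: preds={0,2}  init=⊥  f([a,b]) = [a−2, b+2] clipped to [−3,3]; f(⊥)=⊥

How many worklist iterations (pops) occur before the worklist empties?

10

Worklist (10 pops):
  #1 pop 0: in=⊥ → ⊥ (no change)
  #2 pop 1: in=⊥ → [-3,2] (no change)
  #3 pop 2: in=[0,3] → [-2,3] (was ⊥); enqueue []
  #4 pop 3: in=[-3,2] → [-3,3] (was [0,3]); enqueue [2]
  #5 pop 4: in=[-2,3] → [-3,3] (was ⊥); enqueue [0,3]
  #6 pop 2: in=[-3,3] → [-3,3] (was [-2,3]); enqueue [4]
  #7 pop 0: in=[-3,3] → [-3,3] (was ⊥); enqueue [2]
  #8 pop 3: in=[-3,3] → [-3,3] (no change)
  #9 pop 4: in=[-3,3] → [-3,3] (no change)
  #10 pop 2: in=[-3,3] → [-3,3] (no change)

Fixpoint:
  val[0] = [-3,3]
  val[1] = [-3,2]
  val[2] = [-3,3]
  val[3] = [-3,3]
  val[4] = [-3,3]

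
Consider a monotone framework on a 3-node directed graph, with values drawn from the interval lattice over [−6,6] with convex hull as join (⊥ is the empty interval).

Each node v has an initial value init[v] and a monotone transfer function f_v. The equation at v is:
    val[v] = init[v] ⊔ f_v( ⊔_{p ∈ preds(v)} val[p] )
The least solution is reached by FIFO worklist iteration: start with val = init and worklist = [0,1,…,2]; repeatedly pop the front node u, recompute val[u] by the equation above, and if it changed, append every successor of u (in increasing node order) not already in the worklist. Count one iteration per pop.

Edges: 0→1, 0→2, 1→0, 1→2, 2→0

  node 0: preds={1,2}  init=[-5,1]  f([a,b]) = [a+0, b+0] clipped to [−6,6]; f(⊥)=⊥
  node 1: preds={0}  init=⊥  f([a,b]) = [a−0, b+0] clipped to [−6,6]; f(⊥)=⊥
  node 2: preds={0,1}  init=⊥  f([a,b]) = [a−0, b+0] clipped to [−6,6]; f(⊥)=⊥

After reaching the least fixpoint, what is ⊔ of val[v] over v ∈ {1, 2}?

Worklist (4 pops):
  #1 pop 0: in=⊥ → [-5,1] (no change)
  #2 pop 1: in=[-5,1] → [-5,1] (was ⊥); enqueue [0]
  #3 pop 2: in=[-5,1] → [-5,1] (was ⊥); enqueue []
  #4 pop 0: in=[-5,1] → [-5,1] (no change)

Fixpoint:
  val[0] = [-5,1]
  val[1] = [-5,1]
  val[2] = [-5,1]

[-5,1]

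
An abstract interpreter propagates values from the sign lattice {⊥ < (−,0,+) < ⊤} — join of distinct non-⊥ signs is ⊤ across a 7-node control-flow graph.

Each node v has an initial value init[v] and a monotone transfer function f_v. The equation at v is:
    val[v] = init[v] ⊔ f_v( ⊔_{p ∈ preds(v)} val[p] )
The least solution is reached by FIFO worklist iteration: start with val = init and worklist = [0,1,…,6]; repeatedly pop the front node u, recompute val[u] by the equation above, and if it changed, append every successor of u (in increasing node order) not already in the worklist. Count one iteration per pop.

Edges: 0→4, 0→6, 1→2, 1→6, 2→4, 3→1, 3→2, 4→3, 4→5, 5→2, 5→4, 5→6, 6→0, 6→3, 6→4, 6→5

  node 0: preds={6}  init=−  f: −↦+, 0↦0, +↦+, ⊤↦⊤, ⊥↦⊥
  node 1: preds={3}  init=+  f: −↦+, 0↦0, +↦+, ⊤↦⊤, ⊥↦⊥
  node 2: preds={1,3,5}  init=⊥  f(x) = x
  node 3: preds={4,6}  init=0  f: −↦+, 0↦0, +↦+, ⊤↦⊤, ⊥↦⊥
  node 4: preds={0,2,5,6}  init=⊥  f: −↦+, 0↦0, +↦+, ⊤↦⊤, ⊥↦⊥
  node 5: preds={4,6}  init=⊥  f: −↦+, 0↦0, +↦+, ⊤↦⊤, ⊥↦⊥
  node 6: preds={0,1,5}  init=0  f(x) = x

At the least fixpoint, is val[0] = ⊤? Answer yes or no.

Iteration log — 13 steps:
  step 1. node 0  ⊔preds=0  new=⊤  old=−  +wl: 
  step 2. node 1  ⊔preds=0  new=⊤  old=+  +wl: 
  step 3. node 2  ⊔preds=⊤  new=⊤  old=⊥  +wl: 
  step 4. node 3  ⊔preds=0  new=0  stable
  step 5. node 4  ⊔preds=⊤  new=⊤  old=⊥  +wl: 3
  step 6. node 5  ⊔preds=⊤  new=⊤  old=⊥  +wl: 2,4
  step 7. node 6  ⊔preds=⊤  new=⊤  old=0  +wl: 0,5
  step 8. node 3  ⊔preds=⊤  new=⊤  old=0  +wl: 1
  step 9. node 2  ⊔preds=⊤  new=⊤  stable
  step 10. node 4  ⊔preds=⊤  new=⊤  stable
  step 11. node 0  ⊔preds=⊤  new=⊤  stable
  step 12. node 5  ⊔preds=⊤  new=⊤  stable
  step 13. node 1  ⊔preds=⊤  new=⊤  stable

Least fixpoint reached:
  node 0: ⊤
  node 1: ⊤
  node 2: ⊤
  node 3: ⊤
  node 4: ⊤
  node 5: ⊤
  node 6: ⊤

yes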